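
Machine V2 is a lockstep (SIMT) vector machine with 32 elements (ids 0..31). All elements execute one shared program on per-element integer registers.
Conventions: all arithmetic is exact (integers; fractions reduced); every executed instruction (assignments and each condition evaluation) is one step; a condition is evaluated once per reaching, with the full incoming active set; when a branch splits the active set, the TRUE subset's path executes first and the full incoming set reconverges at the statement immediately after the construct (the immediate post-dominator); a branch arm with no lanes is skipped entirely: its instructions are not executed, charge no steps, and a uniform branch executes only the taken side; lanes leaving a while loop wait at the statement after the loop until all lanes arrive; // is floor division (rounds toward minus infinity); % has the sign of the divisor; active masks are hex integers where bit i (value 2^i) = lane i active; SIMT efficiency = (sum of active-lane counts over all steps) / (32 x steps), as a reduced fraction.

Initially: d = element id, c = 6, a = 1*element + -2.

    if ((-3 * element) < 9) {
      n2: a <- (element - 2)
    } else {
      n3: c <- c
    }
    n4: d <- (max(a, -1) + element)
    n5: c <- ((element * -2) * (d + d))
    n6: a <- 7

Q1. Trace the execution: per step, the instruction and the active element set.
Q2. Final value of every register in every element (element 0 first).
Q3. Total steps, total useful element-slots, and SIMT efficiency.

step 0: eval ((-3 * element) < 9)    0xffffffff
step 1: a <- (element - 2)           0xffffffff
step 2: d <- (max(a, -1) + element)  0xffffffff
step 3: c <- ((element * -2) * (d + d)) 0xffffffff
step 4: a <- 7                       0xffffffff

Answer: 5 steps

d: -1,0,2,4,6,8,10,12,14,16,18,20,22,24,26,28,30,32,34,36,38,40,42,44,46,48,50,52,54,56,58,60
c: 0,0,-16,-48,-96,-160,-240,-336,-448,-576,-720,-880,-1056,-1248,-1456,-1680,-1920,-2176,-2448,-2736,-3040,-3360,-3696,-4048,-4416,-4800,-5200,-5616,-6048,-6496,-6960,-7440
a: 7,7,7,7,7,7,7,7,7,7,7,7,7,7,7,7,7,7,7,7,7,7,7,7,7,7,7,7,7,7,7,7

steps = 5; useful = 160; efficiency = 160/160 = 1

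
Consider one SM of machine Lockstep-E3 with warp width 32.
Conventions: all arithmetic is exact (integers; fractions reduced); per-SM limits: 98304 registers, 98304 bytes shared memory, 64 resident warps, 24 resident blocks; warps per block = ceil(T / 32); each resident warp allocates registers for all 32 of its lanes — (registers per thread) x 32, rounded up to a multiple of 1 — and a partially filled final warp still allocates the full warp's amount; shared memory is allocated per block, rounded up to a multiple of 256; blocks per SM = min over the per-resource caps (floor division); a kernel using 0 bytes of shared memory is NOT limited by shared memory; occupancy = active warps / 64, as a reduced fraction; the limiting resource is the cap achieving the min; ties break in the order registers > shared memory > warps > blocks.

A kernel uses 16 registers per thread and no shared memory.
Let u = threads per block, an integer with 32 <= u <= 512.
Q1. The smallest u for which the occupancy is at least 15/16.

Answer: u = 65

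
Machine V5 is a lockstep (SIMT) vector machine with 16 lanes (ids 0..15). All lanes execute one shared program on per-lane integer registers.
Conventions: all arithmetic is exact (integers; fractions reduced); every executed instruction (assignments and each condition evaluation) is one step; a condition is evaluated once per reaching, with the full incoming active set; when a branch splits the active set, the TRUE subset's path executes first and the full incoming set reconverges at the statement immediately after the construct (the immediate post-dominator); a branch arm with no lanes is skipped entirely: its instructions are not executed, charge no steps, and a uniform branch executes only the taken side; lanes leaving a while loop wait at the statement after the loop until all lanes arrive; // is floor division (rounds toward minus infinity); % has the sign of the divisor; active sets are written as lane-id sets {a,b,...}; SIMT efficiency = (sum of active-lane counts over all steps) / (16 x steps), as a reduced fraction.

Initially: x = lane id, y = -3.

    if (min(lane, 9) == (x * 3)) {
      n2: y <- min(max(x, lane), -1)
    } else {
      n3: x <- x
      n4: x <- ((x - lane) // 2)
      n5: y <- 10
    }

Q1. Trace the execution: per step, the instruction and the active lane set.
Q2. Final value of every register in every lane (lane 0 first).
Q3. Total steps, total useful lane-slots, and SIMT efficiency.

step 0: eval (min(lane, 9) == (x * 3)) {0,1,2,3,4,5,6,7,8,9,10,11,12,13,14,15}
step 1: y <- min(max(x, lane), -1)   {0}
step 2: x <- x                       {1,2,3,4,5,6,7,8,9,10,11,12,13,14,15}
step 3: x <- ((x - lane) // 2)       {1,2,3,4,5,6,7,8,9,10,11,12,13,14,15}
step 4: y <- 10                      {1,2,3,4,5,6,7,8,9,10,11,12,13,14,15}

Answer: 5 steps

x: 0,0,0,0,0,0,0,0,0,0,0,0,0,0,0,0
y: -1,10,10,10,10,10,10,10,10,10,10,10,10,10,10,10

steps = 5; useful = 62; efficiency = 62/80 = 31/40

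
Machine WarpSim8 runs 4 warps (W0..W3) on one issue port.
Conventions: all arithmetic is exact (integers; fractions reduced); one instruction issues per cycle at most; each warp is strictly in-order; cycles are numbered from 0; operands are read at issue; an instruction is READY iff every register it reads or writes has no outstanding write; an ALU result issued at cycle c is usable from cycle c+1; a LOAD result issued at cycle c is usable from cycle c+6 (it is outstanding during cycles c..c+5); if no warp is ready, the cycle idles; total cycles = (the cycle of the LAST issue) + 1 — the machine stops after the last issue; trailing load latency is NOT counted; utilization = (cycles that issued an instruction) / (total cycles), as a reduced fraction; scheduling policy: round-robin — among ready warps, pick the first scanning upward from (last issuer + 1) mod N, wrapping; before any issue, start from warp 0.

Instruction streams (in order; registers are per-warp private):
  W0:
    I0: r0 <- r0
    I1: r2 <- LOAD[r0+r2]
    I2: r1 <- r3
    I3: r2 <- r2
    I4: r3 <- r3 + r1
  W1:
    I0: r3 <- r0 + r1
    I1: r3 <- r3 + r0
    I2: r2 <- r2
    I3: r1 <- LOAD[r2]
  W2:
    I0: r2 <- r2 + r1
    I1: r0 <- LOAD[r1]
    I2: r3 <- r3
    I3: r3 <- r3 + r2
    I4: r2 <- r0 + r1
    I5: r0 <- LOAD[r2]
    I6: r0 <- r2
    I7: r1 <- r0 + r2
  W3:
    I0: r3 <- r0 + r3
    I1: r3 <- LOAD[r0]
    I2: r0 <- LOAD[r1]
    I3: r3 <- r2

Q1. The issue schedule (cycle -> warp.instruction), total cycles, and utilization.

cycle 0: W0.I0
cycle 1: W1.I0
cycle 2: W2.I0
cycle 3: W3.I0
cycle 4: W0.I1
cycle 5: W1.I1
cycle 6: W2.I1
cycle 7: W3.I1
cycle 8: W0.I2
cycle 9: W1.I2
cycle 10: W2.I2
cycle 11: W3.I2
cycle 12: W0.I3
cycle 13: W1.I3
cycle 14: W2.I3
cycle 15: W3.I3
cycle 16: W0.I4
cycle 17: W2.I4
cycle 18: W2.I5
cycle 19: idle
cycle 20: idle
cycle 21: idle
cycle 22: idle
cycle 23: idle
cycle 24: W2.I6
cycle 25: W2.I7

Answer: 26 cycles, utilization 21/26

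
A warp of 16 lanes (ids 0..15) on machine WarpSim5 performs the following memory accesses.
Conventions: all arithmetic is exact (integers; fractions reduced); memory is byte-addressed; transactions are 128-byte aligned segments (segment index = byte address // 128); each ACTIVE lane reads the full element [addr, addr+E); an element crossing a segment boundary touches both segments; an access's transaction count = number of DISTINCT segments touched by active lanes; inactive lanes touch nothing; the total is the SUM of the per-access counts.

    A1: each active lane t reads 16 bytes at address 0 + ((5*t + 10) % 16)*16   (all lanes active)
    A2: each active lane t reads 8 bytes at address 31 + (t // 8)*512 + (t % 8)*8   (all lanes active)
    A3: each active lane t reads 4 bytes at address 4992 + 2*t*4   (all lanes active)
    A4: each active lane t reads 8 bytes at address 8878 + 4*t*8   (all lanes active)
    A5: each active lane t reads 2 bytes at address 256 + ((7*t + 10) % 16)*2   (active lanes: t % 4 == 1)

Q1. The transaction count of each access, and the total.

A1: 2 transactions
A2: 2 transactions
A3: 1 transaction
A4: 5 transactions
A5: 1 transaction

Answer: 2,2,1,5,1; total 11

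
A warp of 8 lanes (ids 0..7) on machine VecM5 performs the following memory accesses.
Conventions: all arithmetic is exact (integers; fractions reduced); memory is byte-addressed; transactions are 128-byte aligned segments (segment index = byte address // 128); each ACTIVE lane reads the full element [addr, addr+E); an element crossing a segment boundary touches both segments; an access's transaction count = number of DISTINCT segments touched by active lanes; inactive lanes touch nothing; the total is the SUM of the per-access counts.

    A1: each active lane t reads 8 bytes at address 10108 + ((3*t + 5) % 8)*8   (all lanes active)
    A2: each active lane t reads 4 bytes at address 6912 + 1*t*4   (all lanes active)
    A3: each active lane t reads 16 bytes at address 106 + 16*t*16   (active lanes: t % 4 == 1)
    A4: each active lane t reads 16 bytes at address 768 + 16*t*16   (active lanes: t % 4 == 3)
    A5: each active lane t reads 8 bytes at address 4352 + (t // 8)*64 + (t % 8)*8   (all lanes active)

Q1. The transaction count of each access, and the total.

A1: 2 transactions
A2: 1 transaction
A3: 2 transactions
A4: 2 transactions
A5: 1 transaction

Answer: 2,1,2,2,1; total 8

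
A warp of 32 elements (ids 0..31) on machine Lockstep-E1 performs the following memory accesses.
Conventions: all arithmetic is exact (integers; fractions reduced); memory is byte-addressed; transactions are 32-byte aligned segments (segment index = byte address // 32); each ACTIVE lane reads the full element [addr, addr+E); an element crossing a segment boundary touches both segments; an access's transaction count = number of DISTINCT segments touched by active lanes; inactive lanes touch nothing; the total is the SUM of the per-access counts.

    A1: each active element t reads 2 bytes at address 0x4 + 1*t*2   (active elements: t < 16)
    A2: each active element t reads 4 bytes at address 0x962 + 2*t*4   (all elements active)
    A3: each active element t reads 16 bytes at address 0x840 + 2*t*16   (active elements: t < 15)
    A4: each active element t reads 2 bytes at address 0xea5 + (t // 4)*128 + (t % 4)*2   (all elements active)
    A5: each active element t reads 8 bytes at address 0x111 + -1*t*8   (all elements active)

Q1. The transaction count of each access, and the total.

A1: 2 transactions
A2: 8 transactions
A3: 15 transactions
A4: 8 transactions
A5: 9 transactions

Answer: 2,8,15,8,9; total 42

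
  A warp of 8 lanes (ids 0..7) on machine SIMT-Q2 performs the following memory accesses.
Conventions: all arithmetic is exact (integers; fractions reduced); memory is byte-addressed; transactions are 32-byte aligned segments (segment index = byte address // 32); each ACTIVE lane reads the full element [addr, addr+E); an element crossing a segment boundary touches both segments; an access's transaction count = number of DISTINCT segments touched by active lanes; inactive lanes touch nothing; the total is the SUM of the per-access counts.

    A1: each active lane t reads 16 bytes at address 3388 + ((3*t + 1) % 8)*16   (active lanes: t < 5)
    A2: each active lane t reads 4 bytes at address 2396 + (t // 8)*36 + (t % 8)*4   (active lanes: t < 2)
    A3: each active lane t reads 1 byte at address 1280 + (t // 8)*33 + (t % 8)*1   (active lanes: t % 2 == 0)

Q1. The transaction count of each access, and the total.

A1: 4 transactions
A2: 2 transactions
A3: 1 transaction

Answer: 4,2,1; total 7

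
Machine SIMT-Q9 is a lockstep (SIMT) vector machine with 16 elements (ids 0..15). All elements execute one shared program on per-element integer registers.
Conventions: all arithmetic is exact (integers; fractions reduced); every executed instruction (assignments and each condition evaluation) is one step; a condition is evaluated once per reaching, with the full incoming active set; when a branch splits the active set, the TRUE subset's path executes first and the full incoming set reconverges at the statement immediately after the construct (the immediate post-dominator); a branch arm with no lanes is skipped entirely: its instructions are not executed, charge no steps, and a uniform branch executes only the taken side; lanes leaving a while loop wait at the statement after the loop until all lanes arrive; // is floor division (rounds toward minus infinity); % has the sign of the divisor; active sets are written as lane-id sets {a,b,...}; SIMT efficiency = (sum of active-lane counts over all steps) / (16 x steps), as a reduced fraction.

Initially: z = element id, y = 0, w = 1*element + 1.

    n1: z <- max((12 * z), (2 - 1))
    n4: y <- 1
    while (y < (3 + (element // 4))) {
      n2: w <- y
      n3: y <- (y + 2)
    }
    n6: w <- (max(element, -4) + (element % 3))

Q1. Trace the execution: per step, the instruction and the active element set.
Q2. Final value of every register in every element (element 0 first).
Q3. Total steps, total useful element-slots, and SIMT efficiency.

step 0: z <- max((12 * z), (2 - 1))  {0,1,2,3,4,5,6,7,8,9,10,11,12,13,14,15}
step 1: y <- 1                       {0,1,2,3,4,5,6,7,8,9,10,11,12,13,14,15}
step 2: eval (y < (3 + (element // 4))) {0,1,2,3,4,5,6,7,8,9,10,11,12,13,14,15}
step 3: w <- y                       {0,1,2,3,4,5,6,7,8,9,10,11,12,13,14,15}
step 4: y <- (y + 2)                 {0,1,2,3,4,5,6,7,8,9,10,11,12,13,14,15}
step 5: eval (y < (3 + (element // 4))) {0,1,2,3,4,5,6,7,8,9,10,11,12,13,14,15}
step 6: w <- y                       {4,5,6,7,8,9,10,11,12,13,14,15}
step 7: y <- (y + 2)                 {4,5,6,7,8,9,10,11,12,13,14,15}
step 8: eval (y < (3 + (element // 4))) {4,5,6,7,8,9,10,11,12,13,14,15}
step 9: w <- y                       {12,13,14,15}
step 10: y <- (y + 2)                 {12,13,14,15}
step 11: eval (y < (3 + (element // 4))) {12,13,14,15}
step 12: w <- (max(element, -4) + (element % 3)) {0,1,2,3,4,5,6,7,8,9,10,11,12,13,14,15}

Answer: 13 steps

z: 1,12,24,36,48,60,72,84,96,108,120,132,144,156,168,180
y: 3,3,3,3,5,5,5,5,5,5,5,5,7,7,7,7
w: 0,2,4,3,5,7,6,8,10,9,11,13,12,14,16,15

steps = 13; useful = 160; efficiency = 160/208 = 10/13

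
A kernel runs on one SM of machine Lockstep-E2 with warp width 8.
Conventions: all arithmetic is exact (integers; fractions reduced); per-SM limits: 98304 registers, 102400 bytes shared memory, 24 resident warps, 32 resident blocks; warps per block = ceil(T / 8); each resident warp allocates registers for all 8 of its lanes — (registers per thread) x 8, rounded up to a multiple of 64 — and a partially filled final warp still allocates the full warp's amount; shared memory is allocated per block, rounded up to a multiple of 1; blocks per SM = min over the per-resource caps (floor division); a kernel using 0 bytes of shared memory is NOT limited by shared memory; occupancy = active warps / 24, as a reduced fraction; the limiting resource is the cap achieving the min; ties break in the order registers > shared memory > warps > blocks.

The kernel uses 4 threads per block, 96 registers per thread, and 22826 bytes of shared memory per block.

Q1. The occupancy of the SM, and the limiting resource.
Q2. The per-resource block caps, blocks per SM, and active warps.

Answer: occupancy 1/6, limited by shared memory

registers: 128 blocks
shared memory: 4 blocks
warps: 24 blocks
blocks: 32 blocks

Answer: 4 blocks, 4 active warps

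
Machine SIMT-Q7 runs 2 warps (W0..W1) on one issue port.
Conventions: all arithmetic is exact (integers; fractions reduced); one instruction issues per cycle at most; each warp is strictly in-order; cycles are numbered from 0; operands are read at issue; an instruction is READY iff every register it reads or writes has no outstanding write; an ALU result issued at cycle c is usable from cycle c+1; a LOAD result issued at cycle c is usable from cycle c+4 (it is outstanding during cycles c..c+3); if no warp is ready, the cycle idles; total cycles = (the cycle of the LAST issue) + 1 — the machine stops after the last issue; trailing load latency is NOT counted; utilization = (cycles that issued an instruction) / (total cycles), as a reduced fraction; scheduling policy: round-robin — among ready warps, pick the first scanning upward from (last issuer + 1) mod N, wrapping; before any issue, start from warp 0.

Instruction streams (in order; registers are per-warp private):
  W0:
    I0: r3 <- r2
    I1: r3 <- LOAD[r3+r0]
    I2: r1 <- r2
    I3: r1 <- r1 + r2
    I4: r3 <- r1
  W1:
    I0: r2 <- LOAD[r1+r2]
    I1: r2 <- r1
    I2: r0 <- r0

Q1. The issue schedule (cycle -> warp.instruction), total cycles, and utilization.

cycle 0: W0.I0
cycle 1: W1.I0
cycle 2: W0.I1
cycle 3: W0.I2
cycle 4: W0.I3
cycle 5: W1.I1
cycle 6: W0.I4
cycle 7: W1.I2

Answer: 8 cycles, utilization 1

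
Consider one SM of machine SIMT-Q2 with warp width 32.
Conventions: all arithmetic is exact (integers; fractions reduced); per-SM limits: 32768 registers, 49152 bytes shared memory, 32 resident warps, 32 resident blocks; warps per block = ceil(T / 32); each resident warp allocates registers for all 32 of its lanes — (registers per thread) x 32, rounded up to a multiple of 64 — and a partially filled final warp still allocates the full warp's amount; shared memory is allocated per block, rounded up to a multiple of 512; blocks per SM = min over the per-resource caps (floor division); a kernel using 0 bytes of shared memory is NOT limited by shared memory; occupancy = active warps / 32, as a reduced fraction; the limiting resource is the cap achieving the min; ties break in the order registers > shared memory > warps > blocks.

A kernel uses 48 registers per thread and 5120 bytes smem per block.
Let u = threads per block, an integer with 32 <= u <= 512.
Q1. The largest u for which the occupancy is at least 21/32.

Answer: u = 224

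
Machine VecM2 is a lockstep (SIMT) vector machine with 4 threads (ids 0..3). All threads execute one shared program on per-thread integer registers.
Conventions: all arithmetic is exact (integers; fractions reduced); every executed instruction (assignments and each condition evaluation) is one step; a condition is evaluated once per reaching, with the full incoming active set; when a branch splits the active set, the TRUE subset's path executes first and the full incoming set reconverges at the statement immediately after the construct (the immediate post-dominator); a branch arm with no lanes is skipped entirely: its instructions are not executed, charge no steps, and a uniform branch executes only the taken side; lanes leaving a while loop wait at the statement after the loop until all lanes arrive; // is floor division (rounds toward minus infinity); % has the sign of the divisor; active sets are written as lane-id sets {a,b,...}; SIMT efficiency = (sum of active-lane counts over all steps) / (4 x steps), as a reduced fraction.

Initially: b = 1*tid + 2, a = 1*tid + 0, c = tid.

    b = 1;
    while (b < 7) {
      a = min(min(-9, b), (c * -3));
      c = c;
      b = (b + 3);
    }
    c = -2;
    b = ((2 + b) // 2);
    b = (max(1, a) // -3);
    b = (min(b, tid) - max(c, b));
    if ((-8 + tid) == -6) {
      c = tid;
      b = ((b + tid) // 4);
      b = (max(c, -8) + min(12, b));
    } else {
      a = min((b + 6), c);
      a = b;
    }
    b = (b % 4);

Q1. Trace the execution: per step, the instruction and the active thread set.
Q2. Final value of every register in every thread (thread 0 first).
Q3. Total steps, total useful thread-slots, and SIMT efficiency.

step 0: b <- 1                       {0,1,2,3}
step 1: eval (b < 7)                 {0,1,2,3}
step 2: a <- min(min(-9, b), (c * -3)) {0,1,2,3}
step 3: c <- c                       {0,1,2,3}
step 4: b <- (b + 3)                 {0,1,2,3}
step 5: eval (b < 7)                 {0,1,2,3}
step 6: a <- min(min(-9, b), (c * -3)) {0,1,2,3}
step 7: c <- c                       {0,1,2,3}
step 8: b <- (b + 3)                 {0,1,2,3}
step 9: eval (b < 7)                 {0,1,2,3}
step 10: c <- -2                      {0,1,2,3}
step 11: b <- ((2 + b) // 2)          {0,1,2,3}
step 12: b <- (max(1, a) // -3)       {0,1,2,3}
step 13: b <- (min(b, tid) - max(c, b)) {0,1,2,3}
step 14: eval ((-8 + tid) == -6)      {0,1,2,3}
step 15: c <- tid                     {2}
step 16: b <- ((b + tid) // 4)        {2}
step 17: b <- (max(c, -8) + min(12, b)) {2}
step 18: a <- min((b + 6), c)         {0,1,3}
step 19: a <- b                       {0,1,3}
step 20: b <- (b % 4)                 {0,1,2,3}

Answer: 21 steps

b: 0,0,2,0
a: 0,0,-9,0
c: -2,-2,2,-2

steps = 21; useful = 73; efficiency = 73/84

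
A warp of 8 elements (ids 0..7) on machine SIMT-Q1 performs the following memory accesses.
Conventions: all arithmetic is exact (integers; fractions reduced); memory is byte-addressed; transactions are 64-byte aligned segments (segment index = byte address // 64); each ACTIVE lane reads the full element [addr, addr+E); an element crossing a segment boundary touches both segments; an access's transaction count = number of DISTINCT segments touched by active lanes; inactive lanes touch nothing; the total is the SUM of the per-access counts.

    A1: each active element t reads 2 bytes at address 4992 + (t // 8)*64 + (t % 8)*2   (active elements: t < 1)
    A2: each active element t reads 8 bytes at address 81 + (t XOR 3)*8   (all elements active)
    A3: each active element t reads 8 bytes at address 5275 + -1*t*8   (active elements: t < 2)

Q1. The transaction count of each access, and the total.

A1: 1 transaction
A2: 2 transactions
A3: 1 transaction

Answer: 1,2,1; total 4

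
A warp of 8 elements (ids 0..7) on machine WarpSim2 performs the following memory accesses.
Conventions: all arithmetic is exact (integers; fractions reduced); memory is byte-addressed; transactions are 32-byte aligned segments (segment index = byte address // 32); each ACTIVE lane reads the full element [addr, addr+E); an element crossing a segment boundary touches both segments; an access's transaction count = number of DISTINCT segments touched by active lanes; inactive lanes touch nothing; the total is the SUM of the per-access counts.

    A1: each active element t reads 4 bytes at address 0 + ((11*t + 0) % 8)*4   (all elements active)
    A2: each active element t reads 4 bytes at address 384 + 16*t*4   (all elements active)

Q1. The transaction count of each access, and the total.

A1: 1 transaction
A2: 8 transactions

Answer: 1,8; total 9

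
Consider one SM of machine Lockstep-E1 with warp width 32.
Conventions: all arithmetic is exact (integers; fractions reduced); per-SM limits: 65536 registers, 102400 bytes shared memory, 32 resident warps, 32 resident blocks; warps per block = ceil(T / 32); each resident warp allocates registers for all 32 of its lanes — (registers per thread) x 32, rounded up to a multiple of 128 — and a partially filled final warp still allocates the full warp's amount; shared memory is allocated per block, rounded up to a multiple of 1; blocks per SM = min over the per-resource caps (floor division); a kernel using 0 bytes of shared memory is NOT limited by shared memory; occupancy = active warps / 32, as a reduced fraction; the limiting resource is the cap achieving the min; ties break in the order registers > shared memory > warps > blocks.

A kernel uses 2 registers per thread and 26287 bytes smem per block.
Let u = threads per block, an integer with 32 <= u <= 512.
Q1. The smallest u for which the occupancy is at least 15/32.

Answer: u = 129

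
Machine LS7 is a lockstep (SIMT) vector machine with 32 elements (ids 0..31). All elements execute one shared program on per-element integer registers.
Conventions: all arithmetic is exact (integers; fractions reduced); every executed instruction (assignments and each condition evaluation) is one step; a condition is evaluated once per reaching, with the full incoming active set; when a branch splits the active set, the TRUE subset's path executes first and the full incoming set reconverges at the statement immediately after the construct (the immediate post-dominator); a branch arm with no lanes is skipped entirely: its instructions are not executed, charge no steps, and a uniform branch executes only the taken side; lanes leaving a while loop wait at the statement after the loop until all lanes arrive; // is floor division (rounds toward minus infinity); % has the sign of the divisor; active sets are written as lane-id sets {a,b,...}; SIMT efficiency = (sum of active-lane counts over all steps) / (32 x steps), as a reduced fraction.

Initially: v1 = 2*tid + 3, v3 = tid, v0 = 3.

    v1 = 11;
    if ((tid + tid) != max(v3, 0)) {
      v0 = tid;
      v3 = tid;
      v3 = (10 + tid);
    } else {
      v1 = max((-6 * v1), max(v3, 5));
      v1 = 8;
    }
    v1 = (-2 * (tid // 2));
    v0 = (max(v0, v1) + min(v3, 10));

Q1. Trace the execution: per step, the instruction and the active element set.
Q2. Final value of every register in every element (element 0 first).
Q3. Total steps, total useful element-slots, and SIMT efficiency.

step 0: v1 <- 11                     {0,1,2,3,4,5,6,7,8,9,10,11,12,13,14,15,16,17,18,19,20,21,22,23,24,25,26,27,28,29,30,31}
step 1: eval ((tid + tid) != max(v3, 0)) {0,1,2,3,4,5,6,7,8,9,10,11,12,13,14,15,16,17,18,19,20,21,22,23,24,25,26,27,28,29,30,31}
step 2: v0 <- tid                    {1,2,3,4,5,6,7,8,9,10,11,12,13,14,15,16,17,18,19,20,21,22,23,24,25,26,27,28,29,30,31}
step 3: v3 <- tid                    {1,2,3,4,5,6,7,8,9,10,11,12,13,14,15,16,17,18,19,20,21,22,23,24,25,26,27,28,29,30,31}
step 4: v3 <- (10 + tid)             {1,2,3,4,5,6,7,8,9,10,11,12,13,14,15,16,17,18,19,20,21,22,23,24,25,26,27,28,29,30,31}
step 5: v1 <- max((-6 * v1), max(v3, 5)) {0}
step 6: v1 <- 8                      {0}
step 7: v1 <- (-2 * (tid // 2))      {0,1,2,3,4,5,6,7,8,9,10,11,12,13,14,15,16,17,18,19,20,21,22,23,24,25,26,27,28,29,30,31}
step 8: v0 <- (max(v0, v1) + min(v3, 10)) {0,1,2,3,4,5,6,7,8,9,10,11,12,13,14,15,16,17,18,19,20,21,22,23,24,25,26,27,28,29,30,31}

Answer: 9 steps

v1: 0,0,-2,-2,-4,-4,-6,-6,-8,-8,-10,-10,-12,-12,-14,-14,-16,-16,-18,-18,-20,-20,-22,-22,-24,-24,-26,-26,-28,-28,-30,-30
v3: 0,11,12,13,14,15,16,17,18,19,20,21,22,23,24,25,26,27,28,29,30,31,32,33,34,35,36,37,38,39,40,41
v0: 3,11,12,13,14,15,16,17,18,19,20,21,22,23,24,25,26,27,28,29,30,31,32,33,34,35,36,37,38,39,40,41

steps = 9; useful = 223; efficiency = 223/288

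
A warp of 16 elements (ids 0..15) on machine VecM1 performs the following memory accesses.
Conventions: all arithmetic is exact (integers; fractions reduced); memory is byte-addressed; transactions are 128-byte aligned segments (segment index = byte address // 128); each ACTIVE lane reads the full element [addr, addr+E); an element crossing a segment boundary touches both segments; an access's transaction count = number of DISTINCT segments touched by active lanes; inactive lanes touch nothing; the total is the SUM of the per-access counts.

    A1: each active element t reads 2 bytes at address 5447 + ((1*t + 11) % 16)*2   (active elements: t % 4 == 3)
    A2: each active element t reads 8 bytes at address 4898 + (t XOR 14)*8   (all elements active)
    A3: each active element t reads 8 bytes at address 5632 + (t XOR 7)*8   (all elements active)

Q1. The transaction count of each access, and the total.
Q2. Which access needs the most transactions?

A1: 1 transaction
A2: 2 transactions
A3: 1 transaction

Answer: 1,2,1; total 4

Answer: A2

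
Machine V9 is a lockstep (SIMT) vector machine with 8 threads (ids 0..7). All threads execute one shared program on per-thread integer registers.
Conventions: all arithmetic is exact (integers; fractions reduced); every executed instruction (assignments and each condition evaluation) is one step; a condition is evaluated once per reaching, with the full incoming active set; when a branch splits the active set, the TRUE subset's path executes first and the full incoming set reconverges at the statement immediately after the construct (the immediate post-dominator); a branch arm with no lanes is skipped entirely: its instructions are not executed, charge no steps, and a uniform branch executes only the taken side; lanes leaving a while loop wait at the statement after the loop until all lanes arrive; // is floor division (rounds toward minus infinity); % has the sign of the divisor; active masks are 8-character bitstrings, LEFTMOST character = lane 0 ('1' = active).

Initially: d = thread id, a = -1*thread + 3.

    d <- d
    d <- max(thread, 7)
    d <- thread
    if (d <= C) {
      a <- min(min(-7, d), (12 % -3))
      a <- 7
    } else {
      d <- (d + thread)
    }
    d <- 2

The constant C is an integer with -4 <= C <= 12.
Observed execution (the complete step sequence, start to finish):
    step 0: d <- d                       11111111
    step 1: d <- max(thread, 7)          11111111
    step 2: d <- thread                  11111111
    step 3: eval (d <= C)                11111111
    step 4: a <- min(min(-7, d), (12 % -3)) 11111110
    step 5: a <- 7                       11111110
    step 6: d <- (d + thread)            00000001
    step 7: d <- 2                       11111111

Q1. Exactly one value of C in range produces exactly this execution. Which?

Answer: C = 6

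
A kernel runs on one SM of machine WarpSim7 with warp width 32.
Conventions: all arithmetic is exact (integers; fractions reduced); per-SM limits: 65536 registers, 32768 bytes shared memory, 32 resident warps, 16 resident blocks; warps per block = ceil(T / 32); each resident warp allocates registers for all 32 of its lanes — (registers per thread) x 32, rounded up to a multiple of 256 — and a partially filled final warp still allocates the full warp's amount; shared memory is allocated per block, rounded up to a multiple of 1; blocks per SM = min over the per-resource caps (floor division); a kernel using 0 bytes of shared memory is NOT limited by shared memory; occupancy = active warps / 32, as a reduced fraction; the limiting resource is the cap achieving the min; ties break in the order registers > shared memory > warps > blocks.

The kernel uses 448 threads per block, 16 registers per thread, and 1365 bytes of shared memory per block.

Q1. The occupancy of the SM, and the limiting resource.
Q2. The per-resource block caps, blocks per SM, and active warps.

Answer: occupancy 7/8, limited by warps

registers: 9 blocks
shared memory: 24 blocks
warps: 2 blocks
blocks: 16 blocks

Answer: 2 blocks, 28 active warps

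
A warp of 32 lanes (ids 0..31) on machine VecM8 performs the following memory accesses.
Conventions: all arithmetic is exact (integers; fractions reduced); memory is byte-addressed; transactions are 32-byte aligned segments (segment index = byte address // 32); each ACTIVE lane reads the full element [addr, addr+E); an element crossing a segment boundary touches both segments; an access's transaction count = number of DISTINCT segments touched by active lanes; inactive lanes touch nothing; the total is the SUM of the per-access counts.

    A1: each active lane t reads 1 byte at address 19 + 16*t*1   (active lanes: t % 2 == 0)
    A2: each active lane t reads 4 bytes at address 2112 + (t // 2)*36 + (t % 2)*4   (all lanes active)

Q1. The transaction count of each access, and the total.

A1: 16 transactions
A2: 18 transactions

Answer: 16,18; total 34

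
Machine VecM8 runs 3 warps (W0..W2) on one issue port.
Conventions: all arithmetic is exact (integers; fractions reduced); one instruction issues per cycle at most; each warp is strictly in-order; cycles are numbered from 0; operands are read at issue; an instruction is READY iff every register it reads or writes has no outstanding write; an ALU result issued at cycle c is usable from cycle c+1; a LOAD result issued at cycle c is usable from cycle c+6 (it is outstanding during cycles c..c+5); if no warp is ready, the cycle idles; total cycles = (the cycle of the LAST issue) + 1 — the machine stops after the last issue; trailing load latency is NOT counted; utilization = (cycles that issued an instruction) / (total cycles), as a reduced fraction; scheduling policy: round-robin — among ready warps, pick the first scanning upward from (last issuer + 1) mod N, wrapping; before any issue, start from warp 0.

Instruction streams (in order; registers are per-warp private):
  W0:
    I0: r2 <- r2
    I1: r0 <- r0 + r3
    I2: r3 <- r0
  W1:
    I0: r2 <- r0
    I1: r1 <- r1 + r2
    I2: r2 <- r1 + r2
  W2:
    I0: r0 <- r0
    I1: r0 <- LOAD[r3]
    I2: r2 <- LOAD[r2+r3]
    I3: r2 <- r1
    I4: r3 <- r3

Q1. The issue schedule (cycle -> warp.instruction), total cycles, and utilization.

cycle 0: W0.I0
cycle 1: W1.I0
cycle 2: W2.I0
cycle 3: W0.I1
cycle 4: W1.I1
cycle 5: W2.I1
cycle 6: W0.I2
cycle 7: W1.I2
cycle 8: W2.I2
cycle 9: idle
cycle 10: idle
cycle 11: idle
cycle 12: idle
cycle 13: idle
cycle 14: W2.I3
cycle 15: W2.I4

Answer: 16 cycles, utilization 11/16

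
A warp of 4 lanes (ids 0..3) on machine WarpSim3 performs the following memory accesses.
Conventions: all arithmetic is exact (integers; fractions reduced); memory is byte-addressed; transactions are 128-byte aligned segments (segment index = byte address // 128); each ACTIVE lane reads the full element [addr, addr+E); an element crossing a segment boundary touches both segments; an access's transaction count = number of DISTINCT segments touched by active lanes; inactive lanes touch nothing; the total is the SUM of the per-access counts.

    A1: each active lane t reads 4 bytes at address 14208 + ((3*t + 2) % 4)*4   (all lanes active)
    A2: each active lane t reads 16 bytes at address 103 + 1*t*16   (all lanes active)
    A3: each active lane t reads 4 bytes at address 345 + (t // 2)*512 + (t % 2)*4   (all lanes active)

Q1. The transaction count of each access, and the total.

A1: 1 transaction
A2: 2 transactions
A3: 2 transactions

Answer: 1,2,2; total 5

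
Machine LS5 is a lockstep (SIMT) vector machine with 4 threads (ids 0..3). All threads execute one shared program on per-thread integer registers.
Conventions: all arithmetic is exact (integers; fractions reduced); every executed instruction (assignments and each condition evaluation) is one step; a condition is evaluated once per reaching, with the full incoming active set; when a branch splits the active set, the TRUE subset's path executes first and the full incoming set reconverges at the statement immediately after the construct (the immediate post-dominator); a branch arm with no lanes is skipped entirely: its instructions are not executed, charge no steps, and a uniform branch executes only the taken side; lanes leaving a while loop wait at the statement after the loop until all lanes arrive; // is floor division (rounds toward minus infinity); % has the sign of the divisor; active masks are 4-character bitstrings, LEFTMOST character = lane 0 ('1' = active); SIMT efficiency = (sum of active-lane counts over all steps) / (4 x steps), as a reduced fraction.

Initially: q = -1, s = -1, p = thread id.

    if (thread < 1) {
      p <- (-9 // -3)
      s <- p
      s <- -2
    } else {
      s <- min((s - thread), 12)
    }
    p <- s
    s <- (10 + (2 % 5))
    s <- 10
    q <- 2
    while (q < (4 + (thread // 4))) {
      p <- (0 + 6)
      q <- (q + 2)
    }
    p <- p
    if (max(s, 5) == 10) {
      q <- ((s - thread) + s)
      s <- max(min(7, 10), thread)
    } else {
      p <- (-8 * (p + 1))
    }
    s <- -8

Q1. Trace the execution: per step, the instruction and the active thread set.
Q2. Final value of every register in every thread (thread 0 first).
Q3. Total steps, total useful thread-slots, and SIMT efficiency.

step 0: eval (thread < 1)            1111
step 1: p <- (-9 // -3)              1000
step 2: s <- p                       1000
step 3: s <- -2                      1000
step 4: s <- min((s - thread), 12)   0111
step 5: p <- s                       1111
step 6: s <- (10 + (2 % 5))          1111
step 7: s <- 10                      1111
step 8: q <- 2                       1111
step 9: eval (q < (4 + (thread // 4))) 1111
step 10: p <- (0 + 6)                 1111
step 11: q <- (q + 2)                 1111
step 12: eval (q < (4 + (thread // 4))) 1111
step 13: p <- p                       1111
step 14: eval (max(s, 5) == 10)       1111
step 15: q <- ((s - thread) + s)      1111
step 16: s <- max(min(7, 10), thread) 1111
step 17: s <- -8                      1111

Answer: 18 steps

q: 20,19,18,17
s: -8,-8,-8,-8
p: 6,6,6,6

steps = 18; useful = 62; efficiency = 62/72 = 31/36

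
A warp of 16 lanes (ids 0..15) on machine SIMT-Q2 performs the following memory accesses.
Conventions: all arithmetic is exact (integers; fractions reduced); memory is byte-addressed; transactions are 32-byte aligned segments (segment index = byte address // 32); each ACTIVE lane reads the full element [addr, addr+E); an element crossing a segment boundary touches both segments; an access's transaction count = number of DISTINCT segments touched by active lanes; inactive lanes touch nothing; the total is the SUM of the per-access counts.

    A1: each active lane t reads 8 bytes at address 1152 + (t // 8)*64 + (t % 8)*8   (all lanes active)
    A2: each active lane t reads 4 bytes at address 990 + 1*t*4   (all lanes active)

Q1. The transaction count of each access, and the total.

A1: 4 transactions
A2: 3 transactions

Answer: 4,3; total 7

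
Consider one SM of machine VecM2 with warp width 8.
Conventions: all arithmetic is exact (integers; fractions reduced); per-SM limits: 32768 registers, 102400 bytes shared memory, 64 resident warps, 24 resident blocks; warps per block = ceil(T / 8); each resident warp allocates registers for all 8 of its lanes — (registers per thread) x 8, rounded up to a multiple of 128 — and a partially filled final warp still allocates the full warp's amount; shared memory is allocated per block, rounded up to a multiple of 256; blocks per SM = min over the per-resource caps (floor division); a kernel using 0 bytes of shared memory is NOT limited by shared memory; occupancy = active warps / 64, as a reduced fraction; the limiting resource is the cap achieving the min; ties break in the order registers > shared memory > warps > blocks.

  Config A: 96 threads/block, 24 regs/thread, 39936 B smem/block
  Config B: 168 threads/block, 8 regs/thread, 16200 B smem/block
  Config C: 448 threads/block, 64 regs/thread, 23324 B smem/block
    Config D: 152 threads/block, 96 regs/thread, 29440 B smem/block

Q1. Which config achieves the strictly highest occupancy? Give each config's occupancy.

occupancies: A 3/8, B 63/64, C 7/8, D 19/32

Answer: B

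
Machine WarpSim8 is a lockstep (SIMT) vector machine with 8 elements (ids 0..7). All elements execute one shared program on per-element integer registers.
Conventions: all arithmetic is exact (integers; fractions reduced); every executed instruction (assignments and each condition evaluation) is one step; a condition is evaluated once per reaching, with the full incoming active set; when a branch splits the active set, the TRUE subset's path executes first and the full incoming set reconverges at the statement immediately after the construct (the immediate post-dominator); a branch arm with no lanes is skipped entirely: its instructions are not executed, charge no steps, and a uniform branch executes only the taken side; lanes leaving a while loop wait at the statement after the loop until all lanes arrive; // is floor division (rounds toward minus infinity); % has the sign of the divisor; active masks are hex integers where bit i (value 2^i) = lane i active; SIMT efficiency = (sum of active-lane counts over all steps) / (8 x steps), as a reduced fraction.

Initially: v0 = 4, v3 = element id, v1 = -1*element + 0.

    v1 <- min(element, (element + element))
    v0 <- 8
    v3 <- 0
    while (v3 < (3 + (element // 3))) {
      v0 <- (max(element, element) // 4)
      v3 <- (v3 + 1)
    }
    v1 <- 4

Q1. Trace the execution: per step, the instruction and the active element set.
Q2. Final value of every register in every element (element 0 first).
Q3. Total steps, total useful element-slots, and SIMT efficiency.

step 0: v1 <- min(element, (element + element)) 0xff
step 1: v0 <- 8                      0xff
step 2: v3 <- 0                      0xff
step 3: eval (v3 < (3 + (element // 3))) 0xff
step 4: v0 <- (max(element, element) // 4) 0xff
step 5: v3 <- (v3 + 1)               0xff
step 6: eval (v3 < (3 + (element // 3))) 0xff
step 7: v0 <- (max(element, element) // 4) 0xff
step 8: v3 <- (v3 + 1)               0xff
step 9: eval (v3 < (3 + (element // 3))) 0xff
step 10: v0 <- (max(element, element) // 4) 0xff
step 11: v3 <- (v3 + 1)               0xff
step 12: eval (v3 < (3 + (element // 3))) 0xff
step 13: v0 <- (max(element, element) // 4) 0xf8
step 14: v3 <- (v3 + 1)               0xf8
step 15: eval (v3 < (3 + (element // 3))) 0xf8
step 16: v0 <- (max(element, element) // 4) 0xc0
step 17: v3 <- (v3 + 1)               0xc0
step 18: eval (v3 < (3 + (element // 3))) 0xc0
step 19: v1 <- 4                      0xff

Answer: 20 steps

v0: 0,0,0,0,1,1,1,1
v3: 3,3,3,4,4,4,5,5
v1: 4,4,4,4,4,4,4,4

steps = 20; useful = 133; efficiency = 133/160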